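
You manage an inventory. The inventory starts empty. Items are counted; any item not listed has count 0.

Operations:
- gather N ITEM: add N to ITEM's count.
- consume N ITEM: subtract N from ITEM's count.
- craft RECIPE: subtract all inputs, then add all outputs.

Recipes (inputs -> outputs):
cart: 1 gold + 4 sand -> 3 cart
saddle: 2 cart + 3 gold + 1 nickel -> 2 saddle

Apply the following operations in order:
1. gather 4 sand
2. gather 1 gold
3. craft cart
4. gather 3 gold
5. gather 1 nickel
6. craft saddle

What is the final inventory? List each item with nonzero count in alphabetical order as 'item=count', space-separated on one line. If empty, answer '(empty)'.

After 1 (gather 4 sand): sand=4
After 2 (gather 1 gold): gold=1 sand=4
After 3 (craft cart): cart=3
After 4 (gather 3 gold): cart=3 gold=3
After 5 (gather 1 nickel): cart=3 gold=3 nickel=1
After 6 (craft saddle): cart=1 saddle=2

Answer: cart=1 saddle=2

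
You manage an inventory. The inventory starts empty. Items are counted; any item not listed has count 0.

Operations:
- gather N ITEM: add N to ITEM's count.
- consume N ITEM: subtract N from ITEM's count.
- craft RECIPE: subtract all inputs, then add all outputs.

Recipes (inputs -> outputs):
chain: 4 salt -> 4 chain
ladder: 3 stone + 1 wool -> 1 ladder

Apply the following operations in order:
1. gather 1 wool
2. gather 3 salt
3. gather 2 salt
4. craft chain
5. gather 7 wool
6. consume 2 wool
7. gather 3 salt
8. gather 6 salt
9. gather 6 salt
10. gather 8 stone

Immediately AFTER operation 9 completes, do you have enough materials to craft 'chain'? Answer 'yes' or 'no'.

Answer: yes

Derivation:
After 1 (gather 1 wool): wool=1
After 2 (gather 3 salt): salt=3 wool=1
After 3 (gather 2 salt): salt=5 wool=1
After 4 (craft chain): chain=4 salt=1 wool=1
After 5 (gather 7 wool): chain=4 salt=1 wool=8
After 6 (consume 2 wool): chain=4 salt=1 wool=6
After 7 (gather 3 salt): chain=4 salt=4 wool=6
After 8 (gather 6 salt): chain=4 salt=10 wool=6
After 9 (gather 6 salt): chain=4 salt=16 wool=6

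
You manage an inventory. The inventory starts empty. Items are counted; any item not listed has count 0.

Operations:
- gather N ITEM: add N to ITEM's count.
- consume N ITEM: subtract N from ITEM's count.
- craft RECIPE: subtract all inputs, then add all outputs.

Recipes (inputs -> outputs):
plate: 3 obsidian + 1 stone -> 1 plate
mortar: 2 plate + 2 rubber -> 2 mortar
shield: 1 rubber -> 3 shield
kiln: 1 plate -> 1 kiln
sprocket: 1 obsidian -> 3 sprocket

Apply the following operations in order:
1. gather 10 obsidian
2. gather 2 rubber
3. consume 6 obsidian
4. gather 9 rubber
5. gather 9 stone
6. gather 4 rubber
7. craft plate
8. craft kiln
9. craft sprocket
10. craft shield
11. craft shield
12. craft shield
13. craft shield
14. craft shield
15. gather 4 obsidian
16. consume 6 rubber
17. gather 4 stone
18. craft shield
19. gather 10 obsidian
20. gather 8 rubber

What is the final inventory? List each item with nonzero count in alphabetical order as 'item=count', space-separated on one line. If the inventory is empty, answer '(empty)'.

Answer: kiln=1 obsidian=14 rubber=11 shield=18 sprocket=3 stone=12

Derivation:
After 1 (gather 10 obsidian): obsidian=10
After 2 (gather 2 rubber): obsidian=10 rubber=2
After 3 (consume 6 obsidian): obsidian=4 rubber=2
After 4 (gather 9 rubber): obsidian=4 rubber=11
After 5 (gather 9 stone): obsidian=4 rubber=11 stone=9
After 6 (gather 4 rubber): obsidian=4 rubber=15 stone=9
After 7 (craft plate): obsidian=1 plate=1 rubber=15 stone=8
After 8 (craft kiln): kiln=1 obsidian=1 rubber=15 stone=8
After 9 (craft sprocket): kiln=1 rubber=15 sprocket=3 stone=8
After 10 (craft shield): kiln=1 rubber=14 shield=3 sprocket=3 stone=8
After 11 (craft shield): kiln=1 rubber=13 shield=6 sprocket=3 stone=8
After 12 (craft shield): kiln=1 rubber=12 shield=9 sprocket=3 stone=8
After 13 (craft shield): kiln=1 rubber=11 shield=12 sprocket=3 stone=8
After 14 (craft shield): kiln=1 rubber=10 shield=15 sprocket=3 stone=8
After 15 (gather 4 obsidian): kiln=1 obsidian=4 rubber=10 shield=15 sprocket=3 stone=8
After 16 (consume 6 rubber): kiln=1 obsidian=4 rubber=4 shield=15 sprocket=3 stone=8
After 17 (gather 4 stone): kiln=1 obsidian=4 rubber=4 shield=15 sprocket=3 stone=12
After 18 (craft shield): kiln=1 obsidian=4 rubber=3 shield=18 sprocket=3 stone=12
After 19 (gather 10 obsidian): kiln=1 obsidian=14 rubber=3 shield=18 sprocket=3 stone=12
After 20 (gather 8 rubber): kiln=1 obsidian=14 rubber=11 shield=18 sprocket=3 stone=12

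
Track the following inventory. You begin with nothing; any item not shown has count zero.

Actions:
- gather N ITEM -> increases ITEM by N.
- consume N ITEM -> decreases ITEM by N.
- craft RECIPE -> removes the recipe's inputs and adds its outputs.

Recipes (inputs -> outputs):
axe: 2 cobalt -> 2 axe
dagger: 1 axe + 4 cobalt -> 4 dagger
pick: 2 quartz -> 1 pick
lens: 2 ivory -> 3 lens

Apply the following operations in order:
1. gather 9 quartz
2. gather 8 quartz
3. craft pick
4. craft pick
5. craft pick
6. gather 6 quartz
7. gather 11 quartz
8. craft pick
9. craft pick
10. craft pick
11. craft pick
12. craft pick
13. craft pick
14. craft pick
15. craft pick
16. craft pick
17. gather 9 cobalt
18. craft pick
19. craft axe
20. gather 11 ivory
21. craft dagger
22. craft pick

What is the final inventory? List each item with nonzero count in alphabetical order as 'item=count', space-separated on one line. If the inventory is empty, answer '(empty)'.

After 1 (gather 9 quartz): quartz=9
After 2 (gather 8 quartz): quartz=17
After 3 (craft pick): pick=1 quartz=15
After 4 (craft pick): pick=2 quartz=13
After 5 (craft pick): pick=3 quartz=11
After 6 (gather 6 quartz): pick=3 quartz=17
After 7 (gather 11 quartz): pick=3 quartz=28
After 8 (craft pick): pick=4 quartz=26
After 9 (craft pick): pick=5 quartz=24
After 10 (craft pick): pick=6 quartz=22
After 11 (craft pick): pick=7 quartz=20
After 12 (craft pick): pick=8 quartz=18
After 13 (craft pick): pick=9 quartz=16
After 14 (craft pick): pick=10 quartz=14
After 15 (craft pick): pick=11 quartz=12
After 16 (craft pick): pick=12 quartz=10
After 17 (gather 9 cobalt): cobalt=9 pick=12 quartz=10
After 18 (craft pick): cobalt=9 pick=13 quartz=8
After 19 (craft axe): axe=2 cobalt=7 pick=13 quartz=8
After 20 (gather 11 ivory): axe=2 cobalt=7 ivory=11 pick=13 quartz=8
After 21 (craft dagger): axe=1 cobalt=3 dagger=4 ivory=11 pick=13 quartz=8
After 22 (craft pick): axe=1 cobalt=3 dagger=4 ivory=11 pick=14 quartz=6

Answer: axe=1 cobalt=3 dagger=4 ivory=11 pick=14 quartz=6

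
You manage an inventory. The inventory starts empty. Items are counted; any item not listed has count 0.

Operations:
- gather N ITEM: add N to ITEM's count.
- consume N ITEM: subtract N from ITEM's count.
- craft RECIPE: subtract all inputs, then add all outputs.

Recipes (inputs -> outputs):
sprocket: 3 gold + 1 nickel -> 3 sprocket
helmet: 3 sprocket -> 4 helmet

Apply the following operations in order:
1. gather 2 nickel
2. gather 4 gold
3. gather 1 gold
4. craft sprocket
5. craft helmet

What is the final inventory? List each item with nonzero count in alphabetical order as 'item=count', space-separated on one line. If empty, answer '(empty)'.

Answer: gold=2 helmet=4 nickel=1

Derivation:
After 1 (gather 2 nickel): nickel=2
After 2 (gather 4 gold): gold=4 nickel=2
After 3 (gather 1 gold): gold=5 nickel=2
After 4 (craft sprocket): gold=2 nickel=1 sprocket=3
After 5 (craft helmet): gold=2 helmet=4 nickel=1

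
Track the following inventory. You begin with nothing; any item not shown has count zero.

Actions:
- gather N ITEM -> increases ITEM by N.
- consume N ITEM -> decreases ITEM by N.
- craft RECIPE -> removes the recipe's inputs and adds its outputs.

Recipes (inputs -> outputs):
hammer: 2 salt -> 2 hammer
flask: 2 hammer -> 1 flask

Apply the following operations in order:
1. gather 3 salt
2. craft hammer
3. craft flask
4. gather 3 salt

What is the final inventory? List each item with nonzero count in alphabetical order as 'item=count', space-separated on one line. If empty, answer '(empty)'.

Answer: flask=1 salt=4

Derivation:
After 1 (gather 3 salt): salt=3
After 2 (craft hammer): hammer=2 salt=1
After 3 (craft flask): flask=1 salt=1
After 4 (gather 3 salt): flask=1 salt=4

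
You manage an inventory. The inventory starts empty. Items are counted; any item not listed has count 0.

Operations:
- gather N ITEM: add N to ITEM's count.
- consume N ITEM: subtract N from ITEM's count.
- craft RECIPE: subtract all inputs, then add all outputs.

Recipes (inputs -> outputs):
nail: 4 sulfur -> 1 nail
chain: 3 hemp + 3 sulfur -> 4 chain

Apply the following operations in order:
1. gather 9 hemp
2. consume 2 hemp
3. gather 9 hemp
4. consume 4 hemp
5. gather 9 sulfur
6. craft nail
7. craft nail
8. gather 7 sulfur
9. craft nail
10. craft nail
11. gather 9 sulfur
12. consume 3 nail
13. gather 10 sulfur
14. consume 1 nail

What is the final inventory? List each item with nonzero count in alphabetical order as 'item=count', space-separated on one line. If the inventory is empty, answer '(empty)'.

Answer: hemp=12 sulfur=19

Derivation:
After 1 (gather 9 hemp): hemp=9
After 2 (consume 2 hemp): hemp=7
After 3 (gather 9 hemp): hemp=16
After 4 (consume 4 hemp): hemp=12
After 5 (gather 9 sulfur): hemp=12 sulfur=9
After 6 (craft nail): hemp=12 nail=1 sulfur=5
After 7 (craft nail): hemp=12 nail=2 sulfur=1
After 8 (gather 7 sulfur): hemp=12 nail=2 sulfur=8
After 9 (craft nail): hemp=12 nail=3 sulfur=4
After 10 (craft nail): hemp=12 nail=4
After 11 (gather 9 sulfur): hemp=12 nail=4 sulfur=9
After 12 (consume 3 nail): hemp=12 nail=1 sulfur=9
After 13 (gather 10 sulfur): hemp=12 nail=1 sulfur=19
After 14 (consume 1 nail): hemp=12 sulfur=19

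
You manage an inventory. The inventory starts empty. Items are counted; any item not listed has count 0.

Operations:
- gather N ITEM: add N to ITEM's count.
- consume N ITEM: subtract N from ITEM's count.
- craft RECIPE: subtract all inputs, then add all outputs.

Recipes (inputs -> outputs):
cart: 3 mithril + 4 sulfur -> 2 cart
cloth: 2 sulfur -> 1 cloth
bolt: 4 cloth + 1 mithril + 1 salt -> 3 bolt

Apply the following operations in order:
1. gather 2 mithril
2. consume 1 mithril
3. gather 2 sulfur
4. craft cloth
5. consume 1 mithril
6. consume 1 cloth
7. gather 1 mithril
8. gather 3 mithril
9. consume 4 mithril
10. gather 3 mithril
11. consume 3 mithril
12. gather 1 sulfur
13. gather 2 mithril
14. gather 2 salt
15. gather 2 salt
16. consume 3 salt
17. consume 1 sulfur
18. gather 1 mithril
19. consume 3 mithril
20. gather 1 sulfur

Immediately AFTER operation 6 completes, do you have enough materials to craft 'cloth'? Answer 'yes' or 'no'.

After 1 (gather 2 mithril): mithril=2
After 2 (consume 1 mithril): mithril=1
After 3 (gather 2 sulfur): mithril=1 sulfur=2
After 4 (craft cloth): cloth=1 mithril=1
After 5 (consume 1 mithril): cloth=1
After 6 (consume 1 cloth): (empty)

Answer: no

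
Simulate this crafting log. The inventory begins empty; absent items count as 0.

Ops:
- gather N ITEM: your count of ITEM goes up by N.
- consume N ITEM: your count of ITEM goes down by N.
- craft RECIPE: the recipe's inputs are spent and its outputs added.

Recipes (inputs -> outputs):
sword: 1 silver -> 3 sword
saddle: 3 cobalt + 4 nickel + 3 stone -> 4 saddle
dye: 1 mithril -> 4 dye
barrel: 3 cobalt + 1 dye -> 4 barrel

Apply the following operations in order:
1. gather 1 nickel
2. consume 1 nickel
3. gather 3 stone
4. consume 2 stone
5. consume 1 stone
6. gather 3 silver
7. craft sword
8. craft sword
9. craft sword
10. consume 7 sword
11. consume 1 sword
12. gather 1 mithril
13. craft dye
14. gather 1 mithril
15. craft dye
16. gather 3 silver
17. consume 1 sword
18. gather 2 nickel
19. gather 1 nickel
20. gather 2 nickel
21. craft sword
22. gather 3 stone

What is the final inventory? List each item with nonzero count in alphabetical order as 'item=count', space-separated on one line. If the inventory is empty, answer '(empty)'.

Answer: dye=8 nickel=5 silver=2 stone=3 sword=3

Derivation:
After 1 (gather 1 nickel): nickel=1
After 2 (consume 1 nickel): (empty)
After 3 (gather 3 stone): stone=3
After 4 (consume 2 stone): stone=1
After 5 (consume 1 stone): (empty)
After 6 (gather 3 silver): silver=3
After 7 (craft sword): silver=2 sword=3
After 8 (craft sword): silver=1 sword=6
After 9 (craft sword): sword=9
After 10 (consume 7 sword): sword=2
After 11 (consume 1 sword): sword=1
After 12 (gather 1 mithril): mithril=1 sword=1
After 13 (craft dye): dye=4 sword=1
After 14 (gather 1 mithril): dye=4 mithril=1 sword=1
After 15 (craft dye): dye=8 sword=1
After 16 (gather 3 silver): dye=8 silver=3 sword=1
After 17 (consume 1 sword): dye=8 silver=3
After 18 (gather 2 nickel): dye=8 nickel=2 silver=3
After 19 (gather 1 nickel): dye=8 nickel=3 silver=3
After 20 (gather 2 nickel): dye=8 nickel=5 silver=3
After 21 (craft sword): dye=8 nickel=5 silver=2 sword=3
After 22 (gather 3 stone): dye=8 nickel=5 silver=2 stone=3 sword=3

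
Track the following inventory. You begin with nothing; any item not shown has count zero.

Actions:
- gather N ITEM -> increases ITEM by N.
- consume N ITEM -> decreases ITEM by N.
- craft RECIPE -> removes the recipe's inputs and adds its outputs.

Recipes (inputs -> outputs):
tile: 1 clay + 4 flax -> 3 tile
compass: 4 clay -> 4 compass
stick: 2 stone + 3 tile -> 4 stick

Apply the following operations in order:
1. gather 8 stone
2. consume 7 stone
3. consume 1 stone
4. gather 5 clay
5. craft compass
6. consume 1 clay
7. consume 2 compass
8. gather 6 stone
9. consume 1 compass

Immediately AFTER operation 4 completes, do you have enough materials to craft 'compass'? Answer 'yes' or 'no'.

Answer: yes

Derivation:
After 1 (gather 8 stone): stone=8
After 2 (consume 7 stone): stone=1
After 3 (consume 1 stone): (empty)
After 4 (gather 5 clay): clay=5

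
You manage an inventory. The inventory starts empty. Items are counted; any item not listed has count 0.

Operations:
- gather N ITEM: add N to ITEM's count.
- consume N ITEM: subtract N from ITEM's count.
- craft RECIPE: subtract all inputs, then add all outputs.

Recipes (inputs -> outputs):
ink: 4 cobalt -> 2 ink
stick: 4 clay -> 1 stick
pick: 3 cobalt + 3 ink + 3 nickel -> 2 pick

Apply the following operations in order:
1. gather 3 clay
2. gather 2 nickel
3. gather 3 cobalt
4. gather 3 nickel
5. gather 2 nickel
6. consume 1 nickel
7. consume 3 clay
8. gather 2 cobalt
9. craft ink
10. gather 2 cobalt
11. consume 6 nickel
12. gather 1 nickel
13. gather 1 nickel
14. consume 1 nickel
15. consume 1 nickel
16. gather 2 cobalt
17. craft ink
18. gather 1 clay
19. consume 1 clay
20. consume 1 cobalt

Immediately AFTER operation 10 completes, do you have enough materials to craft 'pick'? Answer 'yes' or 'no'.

After 1 (gather 3 clay): clay=3
After 2 (gather 2 nickel): clay=3 nickel=2
After 3 (gather 3 cobalt): clay=3 cobalt=3 nickel=2
After 4 (gather 3 nickel): clay=3 cobalt=3 nickel=5
After 5 (gather 2 nickel): clay=3 cobalt=3 nickel=7
After 6 (consume 1 nickel): clay=3 cobalt=3 nickel=6
After 7 (consume 3 clay): cobalt=3 nickel=6
After 8 (gather 2 cobalt): cobalt=5 nickel=6
After 9 (craft ink): cobalt=1 ink=2 nickel=6
After 10 (gather 2 cobalt): cobalt=3 ink=2 nickel=6

Answer: no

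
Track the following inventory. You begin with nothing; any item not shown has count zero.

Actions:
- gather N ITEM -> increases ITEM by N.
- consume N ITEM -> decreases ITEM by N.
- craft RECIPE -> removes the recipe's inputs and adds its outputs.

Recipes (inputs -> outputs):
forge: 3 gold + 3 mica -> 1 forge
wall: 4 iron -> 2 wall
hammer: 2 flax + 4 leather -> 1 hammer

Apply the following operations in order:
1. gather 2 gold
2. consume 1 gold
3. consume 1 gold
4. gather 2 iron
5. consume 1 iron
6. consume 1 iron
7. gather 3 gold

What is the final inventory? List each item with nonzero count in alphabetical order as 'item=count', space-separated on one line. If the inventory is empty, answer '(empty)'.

After 1 (gather 2 gold): gold=2
After 2 (consume 1 gold): gold=1
After 3 (consume 1 gold): (empty)
After 4 (gather 2 iron): iron=2
After 5 (consume 1 iron): iron=1
After 6 (consume 1 iron): (empty)
After 7 (gather 3 gold): gold=3

Answer: gold=3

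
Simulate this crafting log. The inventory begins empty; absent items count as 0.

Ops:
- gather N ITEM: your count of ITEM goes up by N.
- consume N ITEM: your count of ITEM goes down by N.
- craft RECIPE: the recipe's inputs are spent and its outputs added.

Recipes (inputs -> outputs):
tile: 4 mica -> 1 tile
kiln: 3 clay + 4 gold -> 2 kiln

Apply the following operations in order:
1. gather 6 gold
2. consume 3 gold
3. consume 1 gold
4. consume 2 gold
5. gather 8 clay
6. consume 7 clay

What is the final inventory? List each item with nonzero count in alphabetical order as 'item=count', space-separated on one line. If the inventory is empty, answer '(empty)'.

After 1 (gather 6 gold): gold=6
After 2 (consume 3 gold): gold=3
After 3 (consume 1 gold): gold=2
After 4 (consume 2 gold): (empty)
After 5 (gather 8 clay): clay=8
After 6 (consume 7 clay): clay=1

Answer: clay=1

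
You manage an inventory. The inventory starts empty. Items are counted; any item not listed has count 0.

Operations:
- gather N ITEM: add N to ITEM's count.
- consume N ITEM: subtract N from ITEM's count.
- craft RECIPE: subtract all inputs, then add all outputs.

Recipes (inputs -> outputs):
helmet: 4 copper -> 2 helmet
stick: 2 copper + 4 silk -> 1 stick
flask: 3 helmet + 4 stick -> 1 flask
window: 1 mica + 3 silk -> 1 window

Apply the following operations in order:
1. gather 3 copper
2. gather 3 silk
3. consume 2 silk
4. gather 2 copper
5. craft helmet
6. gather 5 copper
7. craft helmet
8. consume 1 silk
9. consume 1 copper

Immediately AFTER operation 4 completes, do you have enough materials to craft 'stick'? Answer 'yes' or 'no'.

Answer: no

Derivation:
After 1 (gather 3 copper): copper=3
After 2 (gather 3 silk): copper=3 silk=3
After 3 (consume 2 silk): copper=3 silk=1
After 4 (gather 2 copper): copper=5 silk=1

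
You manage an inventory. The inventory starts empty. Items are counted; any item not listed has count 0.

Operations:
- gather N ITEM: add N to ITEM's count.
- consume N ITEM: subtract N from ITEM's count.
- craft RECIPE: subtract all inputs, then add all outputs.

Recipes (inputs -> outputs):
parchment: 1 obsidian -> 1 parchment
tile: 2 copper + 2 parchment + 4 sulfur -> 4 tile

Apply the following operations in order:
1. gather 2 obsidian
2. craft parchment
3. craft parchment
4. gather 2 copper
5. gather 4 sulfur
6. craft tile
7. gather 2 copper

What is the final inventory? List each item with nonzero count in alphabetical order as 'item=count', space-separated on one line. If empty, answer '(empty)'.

After 1 (gather 2 obsidian): obsidian=2
After 2 (craft parchment): obsidian=1 parchment=1
After 3 (craft parchment): parchment=2
After 4 (gather 2 copper): copper=2 parchment=2
After 5 (gather 4 sulfur): copper=2 parchment=2 sulfur=4
After 6 (craft tile): tile=4
After 7 (gather 2 copper): copper=2 tile=4

Answer: copper=2 tile=4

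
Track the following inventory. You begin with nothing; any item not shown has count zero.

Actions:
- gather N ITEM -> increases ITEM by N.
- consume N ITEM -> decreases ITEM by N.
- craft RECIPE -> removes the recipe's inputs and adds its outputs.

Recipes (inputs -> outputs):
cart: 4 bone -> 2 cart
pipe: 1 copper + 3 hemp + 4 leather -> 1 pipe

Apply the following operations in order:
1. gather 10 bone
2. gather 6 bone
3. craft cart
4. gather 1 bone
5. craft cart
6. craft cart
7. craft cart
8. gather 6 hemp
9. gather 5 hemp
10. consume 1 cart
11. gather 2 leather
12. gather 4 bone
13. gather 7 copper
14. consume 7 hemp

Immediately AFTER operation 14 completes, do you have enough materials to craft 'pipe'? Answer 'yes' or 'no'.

After 1 (gather 10 bone): bone=10
After 2 (gather 6 bone): bone=16
After 3 (craft cart): bone=12 cart=2
After 4 (gather 1 bone): bone=13 cart=2
After 5 (craft cart): bone=9 cart=4
After 6 (craft cart): bone=5 cart=6
After 7 (craft cart): bone=1 cart=8
After 8 (gather 6 hemp): bone=1 cart=8 hemp=6
After 9 (gather 5 hemp): bone=1 cart=8 hemp=11
After 10 (consume 1 cart): bone=1 cart=7 hemp=11
After 11 (gather 2 leather): bone=1 cart=7 hemp=11 leather=2
After 12 (gather 4 bone): bone=5 cart=7 hemp=11 leather=2
After 13 (gather 7 copper): bone=5 cart=7 copper=7 hemp=11 leather=2
After 14 (consume 7 hemp): bone=5 cart=7 copper=7 hemp=4 leather=2

Answer: no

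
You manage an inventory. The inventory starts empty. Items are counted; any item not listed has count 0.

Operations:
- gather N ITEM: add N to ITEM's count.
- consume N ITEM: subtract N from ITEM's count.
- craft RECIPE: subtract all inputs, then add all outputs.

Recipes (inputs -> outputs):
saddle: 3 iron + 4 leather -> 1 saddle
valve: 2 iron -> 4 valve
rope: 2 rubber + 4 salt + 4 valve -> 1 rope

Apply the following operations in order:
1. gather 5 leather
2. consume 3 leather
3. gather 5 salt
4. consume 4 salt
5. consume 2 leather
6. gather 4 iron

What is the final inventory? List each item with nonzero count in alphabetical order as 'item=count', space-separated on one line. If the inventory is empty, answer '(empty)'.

Answer: iron=4 salt=1

Derivation:
After 1 (gather 5 leather): leather=5
After 2 (consume 3 leather): leather=2
After 3 (gather 5 salt): leather=2 salt=5
After 4 (consume 4 salt): leather=2 salt=1
After 5 (consume 2 leather): salt=1
After 6 (gather 4 iron): iron=4 salt=1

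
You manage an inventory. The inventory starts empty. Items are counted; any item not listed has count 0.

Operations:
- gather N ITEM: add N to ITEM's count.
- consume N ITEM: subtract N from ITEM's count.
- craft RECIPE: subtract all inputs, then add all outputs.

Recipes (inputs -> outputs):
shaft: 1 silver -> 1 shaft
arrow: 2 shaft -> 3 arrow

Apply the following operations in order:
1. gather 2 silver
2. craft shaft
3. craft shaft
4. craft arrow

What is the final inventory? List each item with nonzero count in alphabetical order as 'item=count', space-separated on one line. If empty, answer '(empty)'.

Answer: arrow=3

Derivation:
After 1 (gather 2 silver): silver=2
After 2 (craft shaft): shaft=1 silver=1
After 3 (craft shaft): shaft=2
After 4 (craft arrow): arrow=3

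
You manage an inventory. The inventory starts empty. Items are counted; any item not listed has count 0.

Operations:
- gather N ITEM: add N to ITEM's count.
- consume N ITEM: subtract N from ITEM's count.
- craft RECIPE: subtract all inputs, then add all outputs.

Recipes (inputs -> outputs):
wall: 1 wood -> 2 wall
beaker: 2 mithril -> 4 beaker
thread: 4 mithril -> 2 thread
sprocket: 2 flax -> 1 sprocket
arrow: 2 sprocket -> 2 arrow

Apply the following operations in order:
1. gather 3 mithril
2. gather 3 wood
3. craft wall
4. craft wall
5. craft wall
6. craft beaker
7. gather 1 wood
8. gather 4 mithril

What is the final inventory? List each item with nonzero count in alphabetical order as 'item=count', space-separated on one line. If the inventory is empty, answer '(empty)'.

Answer: beaker=4 mithril=5 wall=6 wood=1

Derivation:
After 1 (gather 3 mithril): mithril=3
After 2 (gather 3 wood): mithril=3 wood=3
After 3 (craft wall): mithril=3 wall=2 wood=2
After 4 (craft wall): mithril=3 wall=4 wood=1
After 5 (craft wall): mithril=3 wall=6
After 6 (craft beaker): beaker=4 mithril=1 wall=6
After 7 (gather 1 wood): beaker=4 mithril=1 wall=6 wood=1
After 8 (gather 4 mithril): beaker=4 mithril=5 wall=6 wood=1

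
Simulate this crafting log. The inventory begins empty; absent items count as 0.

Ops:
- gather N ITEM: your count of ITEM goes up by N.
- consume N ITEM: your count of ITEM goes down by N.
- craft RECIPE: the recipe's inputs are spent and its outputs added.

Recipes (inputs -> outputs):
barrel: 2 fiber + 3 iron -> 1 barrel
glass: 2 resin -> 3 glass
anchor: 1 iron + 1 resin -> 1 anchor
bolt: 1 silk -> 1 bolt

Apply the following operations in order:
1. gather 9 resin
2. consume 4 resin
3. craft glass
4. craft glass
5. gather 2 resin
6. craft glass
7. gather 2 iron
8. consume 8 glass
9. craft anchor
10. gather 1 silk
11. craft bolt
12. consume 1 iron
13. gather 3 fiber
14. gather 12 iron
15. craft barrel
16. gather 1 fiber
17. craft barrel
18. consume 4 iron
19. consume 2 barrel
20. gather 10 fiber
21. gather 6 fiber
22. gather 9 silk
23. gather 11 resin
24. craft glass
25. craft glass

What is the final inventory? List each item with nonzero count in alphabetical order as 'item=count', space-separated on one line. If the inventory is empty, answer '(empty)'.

After 1 (gather 9 resin): resin=9
After 2 (consume 4 resin): resin=5
After 3 (craft glass): glass=3 resin=3
After 4 (craft glass): glass=6 resin=1
After 5 (gather 2 resin): glass=6 resin=3
After 6 (craft glass): glass=9 resin=1
After 7 (gather 2 iron): glass=9 iron=2 resin=1
After 8 (consume 8 glass): glass=1 iron=2 resin=1
After 9 (craft anchor): anchor=1 glass=1 iron=1
After 10 (gather 1 silk): anchor=1 glass=1 iron=1 silk=1
After 11 (craft bolt): anchor=1 bolt=1 glass=1 iron=1
After 12 (consume 1 iron): anchor=1 bolt=1 glass=1
After 13 (gather 3 fiber): anchor=1 bolt=1 fiber=3 glass=1
After 14 (gather 12 iron): anchor=1 bolt=1 fiber=3 glass=1 iron=12
After 15 (craft barrel): anchor=1 barrel=1 bolt=1 fiber=1 glass=1 iron=9
After 16 (gather 1 fiber): anchor=1 barrel=1 bolt=1 fiber=2 glass=1 iron=9
After 17 (craft barrel): anchor=1 barrel=2 bolt=1 glass=1 iron=6
After 18 (consume 4 iron): anchor=1 barrel=2 bolt=1 glass=1 iron=2
After 19 (consume 2 barrel): anchor=1 bolt=1 glass=1 iron=2
After 20 (gather 10 fiber): anchor=1 bolt=1 fiber=10 glass=1 iron=2
After 21 (gather 6 fiber): anchor=1 bolt=1 fiber=16 glass=1 iron=2
After 22 (gather 9 silk): anchor=1 bolt=1 fiber=16 glass=1 iron=2 silk=9
After 23 (gather 11 resin): anchor=1 bolt=1 fiber=16 glass=1 iron=2 resin=11 silk=9
After 24 (craft glass): anchor=1 bolt=1 fiber=16 glass=4 iron=2 resin=9 silk=9
After 25 (craft glass): anchor=1 bolt=1 fiber=16 glass=7 iron=2 resin=7 silk=9

Answer: anchor=1 bolt=1 fiber=16 glass=7 iron=2 resin=7 silk=9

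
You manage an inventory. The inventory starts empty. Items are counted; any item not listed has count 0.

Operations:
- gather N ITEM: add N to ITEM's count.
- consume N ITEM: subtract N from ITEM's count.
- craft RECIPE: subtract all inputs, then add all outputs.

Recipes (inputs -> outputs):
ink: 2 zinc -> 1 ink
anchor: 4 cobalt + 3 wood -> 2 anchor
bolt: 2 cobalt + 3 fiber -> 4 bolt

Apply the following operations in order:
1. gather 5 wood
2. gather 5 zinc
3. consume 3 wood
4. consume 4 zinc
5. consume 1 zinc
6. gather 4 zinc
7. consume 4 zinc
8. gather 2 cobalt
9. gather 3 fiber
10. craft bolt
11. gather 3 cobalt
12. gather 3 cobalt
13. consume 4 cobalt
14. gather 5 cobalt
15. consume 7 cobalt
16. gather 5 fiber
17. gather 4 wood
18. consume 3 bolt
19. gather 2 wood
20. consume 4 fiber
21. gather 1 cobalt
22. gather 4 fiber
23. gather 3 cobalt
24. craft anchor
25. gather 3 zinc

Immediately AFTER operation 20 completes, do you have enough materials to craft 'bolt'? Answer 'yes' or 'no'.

After 1 (gather 5 wood): wood=5
After 2 (gather 5 zinc): wood=5 zinc=5
After 3 (consume 3 wood): wood=2 zinc=5
After 4 (consume 4 zinc): wood=2 zinc=1
After 5 (consume 1 zinc): wood=2
After 6 (gather 4 zinc): wood=2 zinc=4
After 7 (consume 4 zinc): wood=2
After 8 (gather 2 cobalt): cobalt=2 wood=2
After 9 (gather 3 fiber): cobalt=2 fiber=3 wood=2
After 10 (craft bolt): bolt=4 wood=2
After 11 (gather 3 cobalt): bolt=4 cobalt=3 wood=2
After 12 (gather 3 cobalt): bolt=4 cobalt=6 wood=2
After 13 (consume 4 cobalt): bolt=4 cobalt=2 wood=2
After 14 (gather 5 cobalt): bolt=4 cobalt=7 wood=2
After 15 (consume 7 cobalt): bolt=4 wood=2
After 16 (gather 5 fiber): bolt=4 fiber=5 wood=2
After 17 (gather 4 wood): bolt=4 fiber=5 wood=6
After 18 (consume 3 bolt): bolt=1 fiber=5 wood=6
After 19 (gather 2 wood): bolt=1 fiber=5 wood=8
After 20 (consume 4 fiber): bolt=1 fiber=1 wood=8

Answer: no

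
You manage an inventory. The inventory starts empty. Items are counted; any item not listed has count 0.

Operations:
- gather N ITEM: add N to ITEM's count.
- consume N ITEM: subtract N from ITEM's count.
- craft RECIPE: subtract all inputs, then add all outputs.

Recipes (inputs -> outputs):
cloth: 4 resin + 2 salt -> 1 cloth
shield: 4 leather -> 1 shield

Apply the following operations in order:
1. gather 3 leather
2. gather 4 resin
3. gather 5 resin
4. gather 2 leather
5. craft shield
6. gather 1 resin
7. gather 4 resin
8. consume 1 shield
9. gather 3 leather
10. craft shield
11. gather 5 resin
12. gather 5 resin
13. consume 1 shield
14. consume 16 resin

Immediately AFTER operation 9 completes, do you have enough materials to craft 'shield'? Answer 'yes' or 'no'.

Answer: yes

Derivation:
After 1 (gather 3 leather): leather=3
After 2 (gather 4 resin): leather=3 resin=4
After 3 (gather 5 resin): leather=3 resin=9
After 4 (gather 2 leather): leather=5 resin=9
After 5 (craft shield): leather=1 resin=9 shield=1
After 6 (gather 1 resin): leather=1 resin=10 shield=1
After 7 (gather 4 resin): leather=1 resin=14 shield=1
After 8 (consume 1 shield): leather=1 resin=14
After 9 (gather 3 leather): leather=4 resin=14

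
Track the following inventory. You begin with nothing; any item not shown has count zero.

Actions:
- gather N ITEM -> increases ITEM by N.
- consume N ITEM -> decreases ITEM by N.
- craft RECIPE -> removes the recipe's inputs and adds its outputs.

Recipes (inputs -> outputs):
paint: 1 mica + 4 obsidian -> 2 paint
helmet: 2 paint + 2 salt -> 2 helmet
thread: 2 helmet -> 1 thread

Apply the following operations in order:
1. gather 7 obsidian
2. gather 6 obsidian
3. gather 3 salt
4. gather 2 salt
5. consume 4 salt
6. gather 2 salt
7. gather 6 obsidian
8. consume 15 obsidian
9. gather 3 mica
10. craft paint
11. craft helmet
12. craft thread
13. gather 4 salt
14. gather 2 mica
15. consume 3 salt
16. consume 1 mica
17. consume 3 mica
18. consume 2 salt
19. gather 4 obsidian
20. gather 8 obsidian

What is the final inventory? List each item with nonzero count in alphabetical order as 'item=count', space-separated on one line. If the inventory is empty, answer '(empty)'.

After 1 (gather 7 obsidian): obsidian=7
After 2 (gather 6 obsidian): obsidian=13
After 3 (gather 3 salt): obsidian=13 salt=3
After 4 (gather 2 salt): obsidian=13 salt=5
After 5 (consume 4 salt): obsidian=13 salt=1
After 6 (gather 2 salt): obsidian=13 salt=3
After 7 (gather 6 obsidian): obsidian=19 salt=3
After 8 (consume 15 obsidian): obsidian=4 salt=3
After 9 (gather 3 mica): mica=3 obsidian=4 salt=3
After 10 (craft paint): mica=2 paint=2 salt=3
After 11 (craft helmet): helmet=2 mica=2 salt=1
After 12 (craft thread): mica=2 salt=1 thread=1
After 13 (gather 4 salt): mica=2 salt=5 thread=1
After 14 (gather 2 mica): mica=4 salt=5 thread=1
After 15 (consume 3 salt): mica=4 salt=2 thread=1
After 16 (consume 1 mica): mica=3 salt=2 thread=1
After 17 (consume 3 mica): salt=2 thread=1
After 18 (consume 2 salt): thread=1
After 19 (gather 4 obsidian): obsidian=4 thread=1
After 20 (gather 8 obsidian): obsidian=12 thread=1

Answer: obsidian=12 thread=1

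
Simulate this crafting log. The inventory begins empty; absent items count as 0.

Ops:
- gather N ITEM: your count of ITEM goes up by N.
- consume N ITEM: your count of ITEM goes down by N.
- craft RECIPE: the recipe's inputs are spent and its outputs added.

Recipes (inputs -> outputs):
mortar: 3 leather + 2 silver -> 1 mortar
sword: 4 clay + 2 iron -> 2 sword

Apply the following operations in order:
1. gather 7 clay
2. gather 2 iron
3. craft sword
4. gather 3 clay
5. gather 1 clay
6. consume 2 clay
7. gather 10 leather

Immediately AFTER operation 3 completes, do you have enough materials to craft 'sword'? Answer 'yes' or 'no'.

After 1 (gather 7 clay): clay=7
After 2 (gather 2 iron): clay=7 iron=2
After 3 (craft sword): clay=3 sword=2

Answer: no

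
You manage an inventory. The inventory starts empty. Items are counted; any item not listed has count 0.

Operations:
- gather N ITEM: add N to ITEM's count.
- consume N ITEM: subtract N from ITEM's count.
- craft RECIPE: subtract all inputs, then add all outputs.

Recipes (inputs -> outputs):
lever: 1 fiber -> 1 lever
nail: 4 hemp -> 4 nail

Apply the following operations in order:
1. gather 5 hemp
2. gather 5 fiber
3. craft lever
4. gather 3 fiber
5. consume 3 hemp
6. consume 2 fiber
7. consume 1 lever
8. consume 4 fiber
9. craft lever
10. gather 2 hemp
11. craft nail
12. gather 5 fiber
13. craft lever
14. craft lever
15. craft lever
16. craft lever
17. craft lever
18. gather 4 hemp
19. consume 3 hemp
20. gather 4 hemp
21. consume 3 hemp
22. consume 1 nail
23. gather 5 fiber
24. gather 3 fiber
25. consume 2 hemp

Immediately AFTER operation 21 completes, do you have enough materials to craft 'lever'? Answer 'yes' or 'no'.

After 1 (gather 5 hemp): hemp=5
After 2 (gather 5 fiber): fiber=5 hemp=5
After 3 (craft lever): fiber=4 hemp=5 lever=1
After 4 (gather 3 fiber): fiber=7 hemp=5 lever=1
After 5 (consume 3 hemp): fiber=7 hemp=2 lever=1
After 6 (consume 2 fiber): fiber=5 hemp=2 lever=1
After 7 (consume 1 lever): fiber=5 hemp=2
After 8 (consume 4 fiber): fiber=1 hemp=2
After 9 (craft lever): hemp=2 lever=1
After 10 (gather 2 hemp): hemp=4 lever=1
After 11 (craft nail): lever=1 nail=4
After 12 (gather 5 fiber): fiber=5 lever=1 nail=4
After 13 (craft lever): fiber=4 lever=2 nail=4
After 14 (craft lever): fiber=3 lever=3 nail=4
After 15 (craft lever): fiber=2 lever=4 nail=4
After 16 (craft lever): fiber=1 lever=5 nail=4
After 17 (craft lever): lever=6 nail=4
After 18 (gather 4 hemp): hemp=4 lever=6 nail=4
After 19 (consume 3 hemp): hemp=1 lever=6 nail=4
After 20 (gather 4 hemp): hemp=5 lever=6 nail=4
After 21 (consume 3 hemp): hemp=2 lever=6 nail=4

Answer: no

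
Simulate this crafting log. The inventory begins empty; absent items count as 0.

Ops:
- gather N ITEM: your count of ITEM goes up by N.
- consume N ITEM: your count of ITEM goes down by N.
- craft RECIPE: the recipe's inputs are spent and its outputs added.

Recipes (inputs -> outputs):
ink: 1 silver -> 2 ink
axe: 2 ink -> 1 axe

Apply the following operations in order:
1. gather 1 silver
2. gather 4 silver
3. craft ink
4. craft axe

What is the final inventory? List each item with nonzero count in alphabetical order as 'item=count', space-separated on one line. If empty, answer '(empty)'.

Answer: axe=1 silver=4

Derivation:
After 1 (gather 1 silver): silver=1
After 2 (gather 4 silver): silver=5
After 3 (craft ink): ink=2 silver=4
After 4 (craft axe): axe=1 silver=4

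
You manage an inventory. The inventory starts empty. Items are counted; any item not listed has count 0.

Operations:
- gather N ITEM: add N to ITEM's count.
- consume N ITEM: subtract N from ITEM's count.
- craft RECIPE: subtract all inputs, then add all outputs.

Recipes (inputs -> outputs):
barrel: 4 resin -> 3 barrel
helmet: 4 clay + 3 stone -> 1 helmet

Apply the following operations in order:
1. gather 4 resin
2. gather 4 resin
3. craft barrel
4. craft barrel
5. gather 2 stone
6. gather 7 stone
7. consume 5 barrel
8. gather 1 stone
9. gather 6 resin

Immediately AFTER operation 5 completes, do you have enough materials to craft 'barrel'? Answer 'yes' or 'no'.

After 1 (gather 4 resin): resin=4
After 2 (gather 4 resin): resin=8
After 3 (craft barrel): barrel=3 resin=4
After 4 (craft barrel): barrel=6
After 5 (gather 2 stone): barrel=6 stone=2

Answer: no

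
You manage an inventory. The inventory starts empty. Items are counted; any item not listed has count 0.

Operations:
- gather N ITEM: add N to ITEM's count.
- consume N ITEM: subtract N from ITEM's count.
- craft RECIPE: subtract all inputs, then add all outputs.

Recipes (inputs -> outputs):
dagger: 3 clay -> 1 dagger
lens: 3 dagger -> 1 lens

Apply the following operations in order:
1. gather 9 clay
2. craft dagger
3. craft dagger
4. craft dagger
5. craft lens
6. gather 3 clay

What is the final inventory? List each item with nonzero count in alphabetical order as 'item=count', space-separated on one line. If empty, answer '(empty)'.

After 1 (gather 9 clay): clay=9
After 2 (craft dagger): clay=6 dagger=1
After 3 (craft dagger): clay=3 dagger=2
After 4 (craft dagger): dagger=3
After 5 (craft lens): lens=1
After 6 (gather 3 clay): clay=3 lens=1

Answer: clay=3 lens=1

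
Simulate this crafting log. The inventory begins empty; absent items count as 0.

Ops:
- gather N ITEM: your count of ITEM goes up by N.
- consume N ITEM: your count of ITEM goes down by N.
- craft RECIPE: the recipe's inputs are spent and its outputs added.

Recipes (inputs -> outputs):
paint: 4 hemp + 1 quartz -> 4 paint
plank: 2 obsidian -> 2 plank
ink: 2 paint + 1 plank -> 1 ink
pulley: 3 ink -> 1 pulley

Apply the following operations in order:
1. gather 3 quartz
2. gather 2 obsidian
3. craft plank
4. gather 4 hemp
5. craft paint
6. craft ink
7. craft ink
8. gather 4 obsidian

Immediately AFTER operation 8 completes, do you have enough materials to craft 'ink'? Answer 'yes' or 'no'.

Answer: no

Derivation:
After 1 (gather 3 quartz): quartz=3
After 2 (gather 2 obsidian): obsidian=2 quartz=3
After 3 (craft plank): plank=2 quartz=3
After 4 (gather 4 hemp): hemp=4 plank=2 quartz=3
After 5 (craft paint): paint=4 plank=2 quartz=2
After 6 (craft ink): ink=1 paint=2 plank=1 quartz=2
After 7 (craft ink): ink=2 quartz=2
After 8 (gather 4 obsidian): ink=2 obsidian=4 quartz=2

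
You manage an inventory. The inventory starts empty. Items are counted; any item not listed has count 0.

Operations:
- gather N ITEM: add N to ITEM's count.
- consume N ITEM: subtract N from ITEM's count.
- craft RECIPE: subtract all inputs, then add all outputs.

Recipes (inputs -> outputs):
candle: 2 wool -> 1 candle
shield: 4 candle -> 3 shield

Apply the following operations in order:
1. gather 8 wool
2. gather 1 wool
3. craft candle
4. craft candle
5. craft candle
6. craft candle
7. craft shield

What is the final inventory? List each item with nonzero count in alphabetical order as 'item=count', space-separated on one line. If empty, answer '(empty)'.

Answer: shield=3 wool=1

Derivation:
After 1 (gather 8 wool): wool=8
After 2 (gather 1 wool): wool=9
After 3 (craft candle): candle=1 wool=7
After 4 (craft candle): candle=2 wool=5
After 5 (craft candle): candle=3 wool=3
After 6 (craft candle): candle=4 wool=1
After 7 (craft shield): shield=3 wool=1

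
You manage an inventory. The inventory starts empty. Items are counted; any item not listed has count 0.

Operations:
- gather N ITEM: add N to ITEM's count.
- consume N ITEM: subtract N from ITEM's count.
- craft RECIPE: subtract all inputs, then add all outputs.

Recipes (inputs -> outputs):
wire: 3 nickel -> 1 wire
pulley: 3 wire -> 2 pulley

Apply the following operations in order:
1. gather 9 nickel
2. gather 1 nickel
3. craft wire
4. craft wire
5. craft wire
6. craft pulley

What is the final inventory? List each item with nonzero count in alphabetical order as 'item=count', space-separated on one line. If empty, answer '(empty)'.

Answer: nickel=1 pulley=2

Derivation:
After 1 (gather 9 nickel): nickel=9
After 2 (gather 1 nickel): nickel=10
After 3 (craft wire): nickel=7 wire=1
After 4 (craft wire): nickel=4 wire=2
After 5 (craft wire): nickel=1 wire=3
After 6 (craft pulley): nickel=1 pulley=2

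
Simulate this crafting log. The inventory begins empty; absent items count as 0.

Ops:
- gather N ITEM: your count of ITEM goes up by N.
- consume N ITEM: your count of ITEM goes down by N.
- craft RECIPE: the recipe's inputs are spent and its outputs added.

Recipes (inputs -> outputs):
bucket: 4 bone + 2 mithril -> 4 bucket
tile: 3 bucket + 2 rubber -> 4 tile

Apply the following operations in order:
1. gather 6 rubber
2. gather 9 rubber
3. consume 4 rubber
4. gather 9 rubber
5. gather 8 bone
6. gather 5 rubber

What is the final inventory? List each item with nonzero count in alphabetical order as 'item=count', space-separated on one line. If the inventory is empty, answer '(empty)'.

After 1 (gather 6 rubber): rubber=6
After 2 (gather 9 rubber): rubber=15
After 3 (consume 4 rubber): rubber=11
After 4 (gather 9 rubber): rubber=20
After 5 (gather 8 bone): bone=8 rubber=20
After 6 (gather 5 rubber): bone=8 rubber=25

Answer: bone=8 rubber=25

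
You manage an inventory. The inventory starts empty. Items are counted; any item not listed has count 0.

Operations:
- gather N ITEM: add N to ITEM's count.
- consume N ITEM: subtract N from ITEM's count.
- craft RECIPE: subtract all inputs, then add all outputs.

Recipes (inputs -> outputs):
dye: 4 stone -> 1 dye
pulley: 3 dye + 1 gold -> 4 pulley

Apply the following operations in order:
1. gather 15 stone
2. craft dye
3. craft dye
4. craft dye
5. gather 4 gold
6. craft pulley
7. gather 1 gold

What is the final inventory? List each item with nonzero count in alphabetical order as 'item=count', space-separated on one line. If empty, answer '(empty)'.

Answer: gold=4 pulley=4 stone=3

Derivation:
After 1 (gather 15 stone): stone=15
After 2 (craft dye): dye=1 stone=11
After 3 (craft dye): dye=2 stone=7
After 4 (craft dye): dye=3 stone=3
After 5 (gather 4 gold): dye=3 gold=4 stone=3
After 6 (craft pulley): gold=3 pulley=4 stone=3
After 7 (gather 1 gold): gold=4 pulley=4 stone=3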